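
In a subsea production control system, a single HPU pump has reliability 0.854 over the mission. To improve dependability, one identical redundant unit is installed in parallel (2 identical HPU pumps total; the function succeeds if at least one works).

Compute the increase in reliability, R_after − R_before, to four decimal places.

0.1247

R_before = 0.854
R_after = 1 − (1 − 0.854)^2 = 0.9787
ΔR = 0.9787 − 0.854 = 0.1247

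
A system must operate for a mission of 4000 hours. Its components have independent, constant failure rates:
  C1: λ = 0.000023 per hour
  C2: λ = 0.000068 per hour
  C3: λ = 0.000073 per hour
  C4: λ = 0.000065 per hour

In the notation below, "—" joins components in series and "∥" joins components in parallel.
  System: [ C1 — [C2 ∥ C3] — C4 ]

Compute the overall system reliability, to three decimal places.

0.661

R(C1) = exp(−0.000023 × 4000) = 0.91211
R(C2) = exp(−0.000068 × 4000) = 0.76185
R(C3) = exp(−0.000073 × 4000) = 0.74677
R(C4) = exp(−0.000065 × 4000) = 0.77105
Parallel (C2 and C3): 1 − (1 − 0.76185)(1 − 0.74677) = 0.93969
Series (C1, [0.93969], and C4): 0.91211 × 0.93969 × 0.77105 = 0.661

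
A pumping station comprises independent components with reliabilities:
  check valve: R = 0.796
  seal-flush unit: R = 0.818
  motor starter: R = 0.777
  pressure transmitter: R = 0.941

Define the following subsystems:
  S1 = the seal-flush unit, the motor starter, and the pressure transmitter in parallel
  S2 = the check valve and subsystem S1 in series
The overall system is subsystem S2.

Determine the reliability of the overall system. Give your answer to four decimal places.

Parallel (seal-flush unit, motor starter, and pressure transmitter): 1 − (1 − 0.818000)(1 − 0.777000)(1 − 0.941000) = 0.997605
Series (check valve and [0.997605]): 0.796000 × 0.997605 = 0.7941

0.7941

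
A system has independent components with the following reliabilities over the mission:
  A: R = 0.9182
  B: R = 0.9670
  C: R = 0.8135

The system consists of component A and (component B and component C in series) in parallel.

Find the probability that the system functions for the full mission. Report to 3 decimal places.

0.983

Series (B and C): 0.96700 × 0.81350 = 0.78665
Parallel (A and [0.78665]): 1 − (1 − 0.91820)(1 − 0.78665) = 0.983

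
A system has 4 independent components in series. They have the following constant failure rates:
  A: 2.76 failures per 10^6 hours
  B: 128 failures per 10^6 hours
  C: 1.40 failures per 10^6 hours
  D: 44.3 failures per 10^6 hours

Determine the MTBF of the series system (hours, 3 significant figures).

5670

Series of exponential components: λ_sys = Σ λ_i
λ_sys = 0.00000276 + 0.000128 + 0.00000140 + 0.0000443 = 1.7646e-04 /h
MTBF = 1 / λ_sys = 5670 h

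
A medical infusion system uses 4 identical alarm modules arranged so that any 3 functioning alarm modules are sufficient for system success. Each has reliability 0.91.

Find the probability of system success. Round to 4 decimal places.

R = Σ_{i=3}^{4} C(4,i) p^i (1−p)^{4−i} with p = 0.91
C(4,3)·0.91^3·0.09^1 = 0.271286
C(4,4)·0.91^4·0.09^0 = 0.685750
Sum = 0.9570

0.9570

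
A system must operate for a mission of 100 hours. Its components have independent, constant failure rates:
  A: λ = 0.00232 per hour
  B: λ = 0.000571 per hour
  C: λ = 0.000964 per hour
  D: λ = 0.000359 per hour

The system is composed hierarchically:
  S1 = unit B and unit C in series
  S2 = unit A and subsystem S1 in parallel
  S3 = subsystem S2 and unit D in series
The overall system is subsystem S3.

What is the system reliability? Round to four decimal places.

R(A) = exp(−0.00232 × 100) = 0.792946
R(B) = exp(−0.000571 × 100) = 0.944500
R(C) = exp(−0.000964 × 100) = 0.908101
R(D) = exp(−0.000359 × 100) = 0.964737
Series (B and C): 0.944500 × 0.908101 = 0.857701
Parallel (A and [0.857701]): 1 − (1 − 0.792946)(1 − 0.857701) = 0.970536
Series ([0.970536] and D): 0.970536 × 0.964737 = 0.9363

0.9363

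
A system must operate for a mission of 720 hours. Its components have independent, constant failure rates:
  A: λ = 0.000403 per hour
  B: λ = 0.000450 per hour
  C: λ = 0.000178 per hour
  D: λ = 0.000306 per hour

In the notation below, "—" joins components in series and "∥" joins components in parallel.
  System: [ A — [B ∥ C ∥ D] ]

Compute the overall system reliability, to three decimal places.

0.743

R(A) = exp(−0.000403 × 720) = 0.74814
R(B) = exp(−0.000450 × 720) = 0.72325
R(C) = exp(−0.000178 × 720) = 0.87971
R(D) = exp(−0.000306 × 720) = 0.80226
Parallel (B, C, and D): 1 − (1 − 0.72325)(1 − 0.87971)(1 − 0.80226) = 0.99342
Series (A and [0.99342]): 0.74814 × 0.99342 = 0.743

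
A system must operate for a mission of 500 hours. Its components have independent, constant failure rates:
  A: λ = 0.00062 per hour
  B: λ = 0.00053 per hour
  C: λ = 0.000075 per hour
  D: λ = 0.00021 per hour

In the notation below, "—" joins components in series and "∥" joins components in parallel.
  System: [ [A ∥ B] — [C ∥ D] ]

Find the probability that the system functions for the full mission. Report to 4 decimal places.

0.9345

R(A) = exp(−0.00062 × 500) = 0.733447
R(B) = exp(−0.00053 × 500) = 0.767206
R(C) = exp(−0.000075 × 500) = 0.963194
R(D) = exp(−0.00021 × 500) = 0.900325
Parallel (A and B): 1 − (1 − 0.733447)(1 − 0.767206) = 0.937948
Parallel (C and D): 1 − (1 − 0.963194)(1 − 0.900325) = 0.996331
Series ([0.937948] and [0.996331]): 0.937948 × 0.996331 = 0.9345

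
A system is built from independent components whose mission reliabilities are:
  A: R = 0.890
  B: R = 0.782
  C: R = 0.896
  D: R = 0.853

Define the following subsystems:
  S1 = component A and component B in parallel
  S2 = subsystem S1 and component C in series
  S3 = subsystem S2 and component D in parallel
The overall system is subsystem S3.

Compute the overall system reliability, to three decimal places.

0.982

Parallel (A and B): 1 − (1 − 0.89000)(1 − 0.78200) = 0.97602
Series ([0.97602] and C): 0.97602 × 0.89600 = 0.87451
Parallel ([0.87451] and D): 1 − (1 − 0.87451)(1 − 0.85300) = 0.982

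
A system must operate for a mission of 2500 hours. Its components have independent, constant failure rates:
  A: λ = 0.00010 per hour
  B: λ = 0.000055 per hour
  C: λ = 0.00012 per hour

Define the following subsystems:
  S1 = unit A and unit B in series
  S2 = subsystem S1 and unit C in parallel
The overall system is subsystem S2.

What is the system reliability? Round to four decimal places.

0.9167

R(A) = exp(−0.00010 × 2500) = 0.778801
R(B) = exp(−0.000055 × 2500) = 0.871534
R(C) = exp(−0.00012 × 2500) = 0.740818
Series (A and B): 0.778801 × 0.871534 = 0.678752
Parallel ([0.678752] and C): 1 − (1 − 0.678752)(1 − 0.740818) = 0.9167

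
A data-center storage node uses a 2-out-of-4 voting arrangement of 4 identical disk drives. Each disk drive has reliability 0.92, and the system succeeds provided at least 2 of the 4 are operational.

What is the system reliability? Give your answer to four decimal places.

0.9981

R = Σ_{i=2}^{4} C(4,i) p^i (1−p)^{4−i} with p = 0.92
C(4,2)·0.92^2·0.08^2 = 0.032502
C(4,3)·0.92^3·0.08^1 = 0.249180
C(4,4)·0.92^4·0.08^0 = 0.716393
Sum = 0.9981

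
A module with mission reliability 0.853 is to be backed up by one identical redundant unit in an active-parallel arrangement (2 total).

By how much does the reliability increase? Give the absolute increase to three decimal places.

R_before = 0.853
R_after = 1 − (1 − 0.853)^2 = 0.978
ΔR = 0.978 − 0.853 = 0.125

0.125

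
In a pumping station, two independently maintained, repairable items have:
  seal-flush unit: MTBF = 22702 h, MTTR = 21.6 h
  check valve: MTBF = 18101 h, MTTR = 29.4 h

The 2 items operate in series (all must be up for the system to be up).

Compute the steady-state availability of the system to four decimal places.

0.9974

A(seal-flush unit) = MTBF/(MTBF+MTTR) = 22702/(22702+21.6) = 0.999049
A(check valve) = MTBF/(MTBF+MTTR) = 18101/(18101+29.4) = 0.998378
Series availability: 0.999049 × 0.998378 = 0.9974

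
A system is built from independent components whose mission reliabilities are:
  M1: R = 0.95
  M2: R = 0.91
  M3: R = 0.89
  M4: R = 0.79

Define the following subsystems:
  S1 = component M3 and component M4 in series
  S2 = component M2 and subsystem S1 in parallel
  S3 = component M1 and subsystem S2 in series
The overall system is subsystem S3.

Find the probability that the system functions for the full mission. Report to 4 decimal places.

0.9246

Series (M3 and M4): 0.890000 × 0.790000 = 0.703100
Parallel (M2 and [0.703100]): 1 − (1 − 0.910000)(1 − 0.703100) = 0.973279
Series (M1 and [0.973279]): 0.950000 × 0.973279 = 0.9246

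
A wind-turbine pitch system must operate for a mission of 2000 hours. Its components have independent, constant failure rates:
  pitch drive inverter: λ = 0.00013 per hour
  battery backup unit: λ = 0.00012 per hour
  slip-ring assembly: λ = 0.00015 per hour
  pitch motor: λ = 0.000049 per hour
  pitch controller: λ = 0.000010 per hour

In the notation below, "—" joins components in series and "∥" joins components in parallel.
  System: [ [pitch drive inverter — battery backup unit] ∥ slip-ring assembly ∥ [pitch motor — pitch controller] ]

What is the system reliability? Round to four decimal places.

R(pitch drive inverter) = exp(−0.00013 × 2000) = 0.771052
R(battery backup unit) = exp(−0.00012 × 2000) = 0.786628
R(slip-ring assembly) = exp(−0.00015 × 2000) = 0.740818
R(pitch motor) = exp(−0.000049 × 2000) = 0.906649
R(pitch controller) = exp(−0.000010 × 2000) = 0.980199
Series (pitch drive inverter and battery backup unit): 0.771052 × 0.786628 = 0.606531
Series (pitch motor and pitch controller): 0.906649 × 0.980199 = 0.888696
Parallel ([0.606531], slip-ring assembly, and [0.888696]): 1 − (1 − 0.606531)(1 − 0.740818)(1 − 0.888696) = 0.9886

0.9886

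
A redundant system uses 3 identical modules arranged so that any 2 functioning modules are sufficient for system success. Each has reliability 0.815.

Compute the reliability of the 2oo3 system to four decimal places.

0.9100

R = Σ_{i=2}^{3} C(3,i) p^i (1−p)^{3−i} with p = 0.815
C(3,2)·0.815^2·0.185^1 = 0.368645
C(3,3)·0.815^3·0.185^0 = 0.541343
Sum = 0.9100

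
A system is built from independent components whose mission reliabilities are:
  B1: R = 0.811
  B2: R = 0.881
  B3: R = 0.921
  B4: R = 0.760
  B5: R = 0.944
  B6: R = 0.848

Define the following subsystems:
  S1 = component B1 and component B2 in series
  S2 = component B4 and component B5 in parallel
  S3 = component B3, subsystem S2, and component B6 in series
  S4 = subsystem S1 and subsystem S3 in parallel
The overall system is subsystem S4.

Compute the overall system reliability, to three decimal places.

Series (B1 and B2): 0.81100 × 0.88100 = 0.71449
Parallel (B4 and B5): 1 − (1 − 0.76000)(1 − 0.94400) = 0.98656
Series (B3, [0.98656], and B6): 0.92100 × 0.98656 × 0.84800 = 0.77051
Parallel ([0.71449] and [0.77051]): 1 − (1 − 0.71449)(1 − 0.77051) = 0.934

0.934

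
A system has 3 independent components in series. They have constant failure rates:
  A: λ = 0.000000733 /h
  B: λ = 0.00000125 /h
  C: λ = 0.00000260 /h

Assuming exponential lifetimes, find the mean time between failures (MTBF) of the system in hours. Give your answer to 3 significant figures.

Series of exponential components: λ_sys = Σ λ_i
λ_sys = 0.000000733 + 0.00000125 + 0.00000260 = 4.5830e-06 /h
MTBF = 1 / λ_sys = 218000 h

218000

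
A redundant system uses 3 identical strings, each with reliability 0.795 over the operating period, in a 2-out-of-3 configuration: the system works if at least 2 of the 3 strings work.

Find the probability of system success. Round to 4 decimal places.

R = Σ_{i=2}^{3} C(3,i) p^i (1−p)^{3−i} with p = 0.795
C(3,2)·0.795^2·0.205^1 = 0.388695
C(3,3)·0.795^3·0.205^0 = 0.502460
Sum = 0.8912

0.8912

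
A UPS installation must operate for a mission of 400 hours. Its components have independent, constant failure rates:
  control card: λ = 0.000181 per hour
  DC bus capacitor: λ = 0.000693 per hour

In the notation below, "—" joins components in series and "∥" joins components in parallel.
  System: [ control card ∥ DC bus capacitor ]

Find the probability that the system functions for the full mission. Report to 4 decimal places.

R(control card) = exp(−0.000181 × 400) = 0.930159
R(DC bus capacitor) = exp(−0.000693 × 400) = 0.757903
Parallel (control card and DC bus capacitor): 1 − (1 − 0.930159)(1 − 0.757903) = 0.9831

0.9831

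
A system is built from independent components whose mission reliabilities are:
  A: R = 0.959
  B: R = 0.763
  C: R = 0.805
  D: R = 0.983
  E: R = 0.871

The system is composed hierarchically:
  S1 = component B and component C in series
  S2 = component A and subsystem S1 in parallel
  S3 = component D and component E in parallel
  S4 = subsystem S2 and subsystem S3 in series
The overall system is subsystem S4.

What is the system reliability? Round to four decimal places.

Series (B and C): 0.763000 × 0.805000 = 0.614215
Parallel (A and [0.614215]): 1 − (1 − 0.959000)(1 − 0.614215) = 0.984183
Parallel (D and E): 1 − (1 − 0.983000)(1 − 0.871000) = 0.997807
Series ([0.984183] and [0.997807]): 0.984183 × 0.997807 = 0.9820

0.9820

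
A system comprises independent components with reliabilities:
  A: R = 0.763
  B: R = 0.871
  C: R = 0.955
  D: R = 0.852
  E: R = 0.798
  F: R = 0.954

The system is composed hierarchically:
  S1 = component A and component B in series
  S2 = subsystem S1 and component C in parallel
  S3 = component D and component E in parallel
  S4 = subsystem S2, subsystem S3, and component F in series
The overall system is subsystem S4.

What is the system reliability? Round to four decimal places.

Series (A and B): 0.763000 × 0.871000 = 0.664573
Parallel ([0.664573] and C): 1 − (1 − 0.664573)(1 − 0.955000) = 0.984906
Parallel (D and E): 1 − (1 − 0.852000)(1 − 0.798000) = 0.970104
Series ([0.984906], [0.970104], and F): 0.984906 × 0.970104 × 0.954000 = 0.9115

0.9115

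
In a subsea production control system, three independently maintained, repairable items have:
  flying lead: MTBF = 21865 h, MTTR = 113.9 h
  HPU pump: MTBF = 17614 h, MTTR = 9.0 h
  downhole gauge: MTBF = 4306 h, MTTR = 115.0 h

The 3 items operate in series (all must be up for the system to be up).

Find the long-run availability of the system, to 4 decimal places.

0.9684

A(flying lead) = MTBF/(MTBF+MTTR) = 21865/(21865+113.9) = 0.994818
A(HPU pump) = MTBF/(MTBF+MTTR) = 17614/(17614+9.0) = 0.999489
A(downhole gauge) = MTBF/(MTBF+MTTR) = 4306/(4306+115.0) = 0.973988
Series availability: 0.994818 × 0.999489 × 0.973988 = 0.9684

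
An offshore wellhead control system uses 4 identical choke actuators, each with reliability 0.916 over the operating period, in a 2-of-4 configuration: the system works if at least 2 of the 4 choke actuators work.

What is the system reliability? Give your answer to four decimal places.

0.9978

R = Σ_{i=2}^{4} C(4,i) p^i (1−p)^{4−i} with p = 0.916
C(4,2)·0.916^2·0.084^2 = 0.035522
C(4,3)·0.916^3·0.084^1 = 0.258241
C(4,4)·0.916^4·0.084^0 = 0.704015
Sum = 0.9978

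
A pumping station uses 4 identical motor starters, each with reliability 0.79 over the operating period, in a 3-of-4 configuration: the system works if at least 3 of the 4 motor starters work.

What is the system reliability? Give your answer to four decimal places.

R = Σ_{i=3}^{4} C(4,i) p^i (1−p)^{4−i} with p = 0.79
C(4,3)·0.79^3·0.21^1 = 0.414153
C(4,4)·0.79^4·0.21^0 = 0.389501
Sum = 0.8037

0.8037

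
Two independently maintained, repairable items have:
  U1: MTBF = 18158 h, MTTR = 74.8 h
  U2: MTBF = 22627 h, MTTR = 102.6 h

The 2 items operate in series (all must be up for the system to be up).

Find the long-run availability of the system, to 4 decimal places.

A(U1) = MTBF/(MTBF+MTTR) = 18158/(18158+74.8) = 0.995898
A(U2) = MTBF/(MTBF+MTTR) = 22627/(22627+102.6) = 0.995486
Series availability: 0.995898 × 0.995486 = 0.9914

0.9914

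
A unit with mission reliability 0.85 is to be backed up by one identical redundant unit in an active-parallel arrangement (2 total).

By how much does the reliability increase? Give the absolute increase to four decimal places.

0.1275

R_before = 0.85
R_after = 1 − (1 − 0.85)^2 = 0.9775
ΔR = 0.9775 − 0.85 = 0.1275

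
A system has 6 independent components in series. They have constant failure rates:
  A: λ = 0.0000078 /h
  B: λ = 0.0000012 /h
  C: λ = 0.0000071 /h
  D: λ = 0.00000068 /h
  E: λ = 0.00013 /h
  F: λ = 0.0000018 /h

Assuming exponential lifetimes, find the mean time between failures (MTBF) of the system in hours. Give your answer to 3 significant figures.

6730

Series of exponential components: λ_sys = Σ λ_i
λ_sys = 0.0000078 + 0.0000012 + 0.0000071 + 0.00000068 + 0.00013 + 0.0000018 = 1.4858e-04 /h
MTBF = 1 / λ_sys = 6730 h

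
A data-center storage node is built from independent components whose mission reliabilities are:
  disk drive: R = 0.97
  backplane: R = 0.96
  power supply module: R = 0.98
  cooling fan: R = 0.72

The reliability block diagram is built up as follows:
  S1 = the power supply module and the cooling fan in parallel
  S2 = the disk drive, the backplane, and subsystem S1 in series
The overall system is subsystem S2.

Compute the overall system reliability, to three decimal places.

0.926

Parallel (power supply module and cooling fan): 1 − (1 − 0.98000)(1 − 0.72000) = 0.99440
Series (disk drive, backplane, and [0.99440]): 0.97000 × 0.96000 × 0.99440 = 0.926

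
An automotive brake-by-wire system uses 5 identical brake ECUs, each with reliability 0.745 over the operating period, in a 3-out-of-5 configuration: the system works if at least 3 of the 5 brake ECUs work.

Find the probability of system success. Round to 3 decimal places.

0.891

R = Σ_{i=3}^{5} C(5,i) p^i (1−p)^{5−i} with p = 0.745
C(5,3)·0.745^3·0.255^2 = 0.26887
C(5,4)·0.745^4·0.255^1 = 0.39277
C(5,5)·0.745^5·0.255^0 = 0.22950
Sum = 0.891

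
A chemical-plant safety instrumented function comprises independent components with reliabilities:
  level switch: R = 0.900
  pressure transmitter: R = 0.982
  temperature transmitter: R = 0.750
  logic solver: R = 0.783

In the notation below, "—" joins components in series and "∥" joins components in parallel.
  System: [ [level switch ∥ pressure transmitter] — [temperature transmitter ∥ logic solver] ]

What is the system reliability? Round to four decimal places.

0.9440

Parallel (level switch and pressure transmitter): 1 − (1 − 0.900000)(1 − 0.982000) = 0.998200
Parallel (temperature transmitter and logic solver): 1 − (1 − 0.750000)(1 − 0.783000) = 0.945750
Series ([0.998200] and [0.945750]): 0.998200 × 0.945750 = 0.9440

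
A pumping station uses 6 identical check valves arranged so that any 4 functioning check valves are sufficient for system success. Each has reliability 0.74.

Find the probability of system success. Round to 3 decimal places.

R = Σ_{i=4}^{6} C(6,i) p^i (1−p)^{6−i} with p = 0.74
C(6,4)·0.74^4·0.26^2 = 0.30406
C(6,5)·0.74^5·0.26^1 = 0.34617
C(6,6)·0.74^6·0.26^0 = 0.16421
Sum = 0.814

0.814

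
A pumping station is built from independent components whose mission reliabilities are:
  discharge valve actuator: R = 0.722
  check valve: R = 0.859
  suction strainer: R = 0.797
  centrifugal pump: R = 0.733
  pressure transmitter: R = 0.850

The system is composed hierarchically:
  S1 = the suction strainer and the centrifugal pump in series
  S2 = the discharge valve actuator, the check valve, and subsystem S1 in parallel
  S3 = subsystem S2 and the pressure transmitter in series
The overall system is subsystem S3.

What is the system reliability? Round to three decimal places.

0.836

Series (suction strainer and centrifugal pump): 0.79700 × 0.73300 = 0.58420
Parallel (discharge valve actuator, check valve, and [0.58420]): 1 − (1 − 0.72200)(1 − 0.85900)(1 − 0.58420) = 0.98370
Series ([0.98370] and pressure transmitter): 0.98370 × 0.85000 = 0.836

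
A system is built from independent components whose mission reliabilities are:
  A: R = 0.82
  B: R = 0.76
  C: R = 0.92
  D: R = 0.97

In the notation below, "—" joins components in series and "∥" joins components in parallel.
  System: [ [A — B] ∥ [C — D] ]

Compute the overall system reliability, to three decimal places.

0.959

Series (A and B): 0.82000 × 0.76000 = 0.62320
Series (C and D): 0.92000 × 0.97000 = 0.89240
Parallel ([0.62320] and [0.89240]): 1 − (1 − 0.62320)(1 − 0.89240) = 0.959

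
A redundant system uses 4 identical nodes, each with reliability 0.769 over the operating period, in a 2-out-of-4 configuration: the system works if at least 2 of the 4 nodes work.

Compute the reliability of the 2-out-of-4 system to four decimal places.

0.9592

R = Σ_{i=2}^{4} C(4,i) p^i (1−p)^{4−i} with p = 0.769
C(4,2)·0.769^2·0.231^2 = 0.189334
C(4,3)·0.769^3·0.231^1 = 0.420195
C(4,4)·0.769^4·0.231^0 = 0.349708
Sum = 0.9592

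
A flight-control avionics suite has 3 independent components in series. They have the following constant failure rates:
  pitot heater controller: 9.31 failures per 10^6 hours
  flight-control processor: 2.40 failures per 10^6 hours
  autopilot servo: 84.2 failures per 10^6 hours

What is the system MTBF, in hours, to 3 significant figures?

Series of exponential components: λ_sys = Σ λ_i
λ_sys = 0.00000931 + 0.00000240 + 0.0000842 = 9.5910e-05 /h
MTBF = 1 / λ_sys = 10400 h

10400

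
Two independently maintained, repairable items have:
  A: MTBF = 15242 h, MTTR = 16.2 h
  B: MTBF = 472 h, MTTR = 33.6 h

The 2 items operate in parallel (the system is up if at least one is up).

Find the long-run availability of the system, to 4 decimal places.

A(A) = MTBF/(MTBF+MTTR) = 15242/(15242+16.2) = 0.998938
A(B) = MTBF/(MTBF+MTTR) = 472/(472+33.6) = 0.933544
Parallel availability: 1 − (1 − 0.998938)(1 − 0.933544) = 0.9999

0.9999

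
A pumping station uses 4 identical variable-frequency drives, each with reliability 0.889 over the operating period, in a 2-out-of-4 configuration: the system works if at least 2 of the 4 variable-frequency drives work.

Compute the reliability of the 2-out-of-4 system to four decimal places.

R = Σ_{i=2}^{4} C(4,i) p^i (1−p)^{4−i} with p = 0.889
C(4,2)·0.889^2·0.111^2 = 0.058425
C(4,3)·0.889^3·0.111^1 = 0.311952
C(4,4)·0.889^4·0.111^0 = 0.624607
Sum = 0.9950

0.9950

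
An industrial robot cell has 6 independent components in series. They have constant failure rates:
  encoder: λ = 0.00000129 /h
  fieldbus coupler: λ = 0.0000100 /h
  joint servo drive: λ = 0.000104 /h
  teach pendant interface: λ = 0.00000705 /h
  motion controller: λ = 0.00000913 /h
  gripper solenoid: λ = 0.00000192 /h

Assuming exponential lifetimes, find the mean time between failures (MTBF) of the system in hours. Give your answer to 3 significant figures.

Series of exponential components: λ_sys = Σ λ_i
λ_sys = 0.00000129 + 0.0000100 + 0.000104 + 0.00000705 + 0.00000913 + 0.00000192 = 1.3339e-04 /h
MTBF = 1 / λ_sys = 7500 h

7500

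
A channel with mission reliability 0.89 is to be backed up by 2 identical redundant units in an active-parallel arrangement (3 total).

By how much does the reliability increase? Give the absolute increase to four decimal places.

0.1087

R_before = 0.89
R_after = 1 − (1 − 0.89)^3 = 0.9987
ΔR = 0.9987 − 0.89 = 0.1087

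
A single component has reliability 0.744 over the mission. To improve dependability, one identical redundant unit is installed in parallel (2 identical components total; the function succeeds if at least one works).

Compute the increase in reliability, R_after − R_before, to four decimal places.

0.1905

R_before = 0.744
R_after = 1 − (1 − 0.744)^2 = 0.9345
ΔR = 0.9345 − 0.744 = 0.1905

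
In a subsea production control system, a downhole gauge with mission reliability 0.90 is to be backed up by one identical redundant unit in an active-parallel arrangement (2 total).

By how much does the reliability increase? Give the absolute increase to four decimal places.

0.0900

R_before = 0.90
R_after = 1 − (1 − 0.90)^2 = 0.9900
ΔR = 0.9900 − 0.90 = 0.0900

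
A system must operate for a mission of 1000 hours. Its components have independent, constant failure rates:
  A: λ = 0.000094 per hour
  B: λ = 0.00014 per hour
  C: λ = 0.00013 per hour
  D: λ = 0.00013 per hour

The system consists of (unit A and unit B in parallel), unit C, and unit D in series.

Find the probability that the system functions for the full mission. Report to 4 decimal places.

R(A) = exp(−0.000094 × 1000) = 0.910283
R(B) = exp(−0.00014 × 1000) = 0.869358
R(C) = exp(−0.00013 × 1000) = 0.878095
R(D) = exp(−0.00013 × 1000) = 0.878095
Parallel (A and B): 1 − (1 − 0.910283)(1 − 0.869358) = 0.988279
Series ([0.988279], C, and D): 0.988279 × 0.878095 × 0.878095 = 0.7620

0.7620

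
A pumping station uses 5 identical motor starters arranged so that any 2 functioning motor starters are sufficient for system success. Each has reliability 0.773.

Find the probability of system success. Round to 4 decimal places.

R = Σ_{i=2}^{5} C(5,i) p^i (1−p)^{5−i} with p = 0.773
C(5,2)·0.773^2·0.227^3 = 0.069893
C(5,3)·0.773^3·0.227^2 = 0.238007
C(5,4)·0.773^4·0.227^1 = 0.405241
C(5,5)·0.773^5·0.227^0 = 0.275993
Sum = 0.9891

0.9891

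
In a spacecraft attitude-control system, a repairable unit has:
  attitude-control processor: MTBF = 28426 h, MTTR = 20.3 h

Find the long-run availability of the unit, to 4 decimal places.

A(attitude-control processor) = MTBF/(MTBF+MTTR) = 28426/(28426+20.3) = 0.9993

0.9993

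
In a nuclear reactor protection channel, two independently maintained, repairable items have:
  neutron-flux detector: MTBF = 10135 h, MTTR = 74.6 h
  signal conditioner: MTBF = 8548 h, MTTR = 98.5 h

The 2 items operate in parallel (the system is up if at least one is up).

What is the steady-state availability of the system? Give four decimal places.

0.9999

A(neutron-flux detector) = MTBF/(MTBF+MTTR) = 10135/(10135+74.6) = 0.992693
A(signal conditioner) = MTBF/(MTBF+MTTR) = 8548/(8548+98.5) = 0.988608
Parallel availability: 1 − (1 − 0.992693)(1 − 0.988608) = 0.9999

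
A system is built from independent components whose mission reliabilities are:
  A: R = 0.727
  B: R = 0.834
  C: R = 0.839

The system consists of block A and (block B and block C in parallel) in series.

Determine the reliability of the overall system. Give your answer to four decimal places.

Parallel (B and C): 1 − (1 − 0.834000)(1 − 0.839000) = 0.973274
Series (A and [0.973274]): 0.727000 × 0.973274 = 0.7076

0.7076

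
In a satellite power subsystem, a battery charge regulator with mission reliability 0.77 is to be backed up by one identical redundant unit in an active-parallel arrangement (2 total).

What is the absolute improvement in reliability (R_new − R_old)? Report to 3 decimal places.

0.177

R_before = 0.77
R_after = 1 − (1 − 0.77)^2 = 0.947
ΔR = 0.947 − 0.77 = 0.177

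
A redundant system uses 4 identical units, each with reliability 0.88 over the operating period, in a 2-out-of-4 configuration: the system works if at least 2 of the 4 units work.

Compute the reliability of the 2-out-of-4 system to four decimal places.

R = Σ_{i=2}^{4} C(4,i) p^i (1−p)^{4−i} with p = 0.88
C(4,2)·0.88^2·0.12^2 = 0.066908
C(4,3)·0.88^3·0.12^1 = 0.327107
C(4,4)·0.88^4·0.12^0 = 0.599695
Sum = 0.9937

0.9937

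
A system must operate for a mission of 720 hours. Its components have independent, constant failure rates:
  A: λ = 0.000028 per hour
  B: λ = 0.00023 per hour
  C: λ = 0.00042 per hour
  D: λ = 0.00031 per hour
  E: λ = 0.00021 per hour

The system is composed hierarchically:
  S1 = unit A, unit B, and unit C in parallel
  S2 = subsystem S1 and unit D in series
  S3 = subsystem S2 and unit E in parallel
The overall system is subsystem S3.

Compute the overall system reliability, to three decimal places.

R(A) = exp(−0.000028 × 720) = 0.98004
R(B) = exp(−0.00023 × 720) = 0.84739
R(C) = exp(−0.00042 × 720) = 0.73904
R(D) = exp(−0.00031 × 720) = 0.79995
R(E) = exp(−0.00021 × 720) = 0.85968
Parallel (A, B, and C): 1 − (1 − 0.98004)(1 − 0.84739)(1 − 0.73904) = 0.99921
Series ([0.99921] and D): 0.99921 × 0.79995 = 0.79932
Parallel ([0.79932] and E): 1 − (1 − 0.79932)(1 − 0.85968) = 0.972

0.972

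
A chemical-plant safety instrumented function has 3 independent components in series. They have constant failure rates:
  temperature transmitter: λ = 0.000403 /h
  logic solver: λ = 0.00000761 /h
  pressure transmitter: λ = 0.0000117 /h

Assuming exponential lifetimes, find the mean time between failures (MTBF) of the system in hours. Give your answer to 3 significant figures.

2370

Series of exponential components: λ_sys = Σ λ_i
λ_sys = 0.000403 + 0.00000761 + 0.0000117 = 4.2231e-04 /h
MTBF = 1 / λ_sys = 2370 h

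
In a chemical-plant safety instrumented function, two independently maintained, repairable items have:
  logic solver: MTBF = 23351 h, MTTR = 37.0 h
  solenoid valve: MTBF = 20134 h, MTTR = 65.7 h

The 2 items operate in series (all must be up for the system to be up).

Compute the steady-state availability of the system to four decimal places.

A(logic solver) = MTBF/(MTBF+MTTR) = 23351/(23351+37.0) = 0.998418
A(solenoid valve) = MTBF/(MTBF+MTTR) = 20134/(20134+65.7) = 0.996747
Series availability: 0.998418 × 0.996747 = 0.9952

0.9952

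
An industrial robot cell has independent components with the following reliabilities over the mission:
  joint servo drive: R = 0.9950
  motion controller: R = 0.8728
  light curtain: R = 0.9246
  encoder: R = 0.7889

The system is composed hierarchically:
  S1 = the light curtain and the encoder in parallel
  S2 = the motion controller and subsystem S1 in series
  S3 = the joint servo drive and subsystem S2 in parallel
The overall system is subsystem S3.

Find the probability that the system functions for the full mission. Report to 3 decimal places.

0.999

Parallel (light curtain and encoder): 1 − (1 − 0.92460)(1 − 0.78890) = 0.98408
Series (motion controller and [0.98408]): 0.87280 × 0.98408 = 0.85891
Parallel (joint servo drive and [0.85891]): 1 − (1 − 0.99500)(1 − 0.85891) = 0.999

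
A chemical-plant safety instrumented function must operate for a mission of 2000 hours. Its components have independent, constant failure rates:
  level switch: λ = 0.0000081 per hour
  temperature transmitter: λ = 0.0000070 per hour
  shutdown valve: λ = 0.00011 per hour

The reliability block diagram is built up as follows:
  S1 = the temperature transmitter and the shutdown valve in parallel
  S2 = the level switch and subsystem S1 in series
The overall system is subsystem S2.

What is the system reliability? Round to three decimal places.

0.981

R(level switch) = exp(−0.0000081 × 2000) = 0.98393
R(temperature transmitter) = exp(−0.0000070 × 2000) = 0.98610
R(shutdown valve) = exp(−0.00011 × 2000) = 0.80252
Parallel (temperature transmitter and shutdown valve): 1 − (1 − 0.98610)(1 − 0.80252) = 0.99726
Series (level switch and [0.99726]): 0.98393 × 0.99726 = 0.981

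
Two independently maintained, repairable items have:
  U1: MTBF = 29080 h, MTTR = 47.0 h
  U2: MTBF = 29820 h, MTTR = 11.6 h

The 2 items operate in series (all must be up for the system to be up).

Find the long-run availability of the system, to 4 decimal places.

A(U1) = MTBF/(MTBF+MTTR) = 29080/(29080+47.0) = 0.998386
A(U2) = MTBF/(MTBF+MTTR) = 29820/(29820+11.6) = 0.999611
Series availability: 0.998386 × 0.999611 = 0.9980

0.9980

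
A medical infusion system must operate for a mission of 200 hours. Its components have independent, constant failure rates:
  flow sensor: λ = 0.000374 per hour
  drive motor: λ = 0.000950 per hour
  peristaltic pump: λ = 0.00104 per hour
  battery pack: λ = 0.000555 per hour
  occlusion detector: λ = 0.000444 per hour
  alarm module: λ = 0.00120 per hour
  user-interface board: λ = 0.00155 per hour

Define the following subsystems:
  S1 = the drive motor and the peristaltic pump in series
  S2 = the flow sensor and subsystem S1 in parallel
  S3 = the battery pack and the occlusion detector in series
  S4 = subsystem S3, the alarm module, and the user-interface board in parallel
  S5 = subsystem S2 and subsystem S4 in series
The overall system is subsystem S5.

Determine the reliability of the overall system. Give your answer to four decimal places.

0.9663

R(flow sensor) = exp(−0.000374 × 200) = 0.927929
R(drive motor) = exp(−0.000950 × 200) = 0.826959
R(peristaltic pump) = exp(−0.00104 × 200) = 0.812207
R(battery pack) = exp(−0.000555 × 200) = 0.894939
R(occlusion detector) = exp(−0.000444 × 200) = 0.915029
R(alarm module) = exp(−0.00120 × 200) = 0.786628
R(user-interface board) = exp(−0.00155 × 200) = 0.733447
Series (drive motor and peristaltic pump): 0.826959 × 0.812207 = 0.671662
Parallel (flow sensor and [0.671662]): 1 − (1 − 0.927929)(1 − 0.671662) = 0.976336
Series (battery pack and occlusion detector): 0.894939 × 0.915029 = 0.818895
Parallel ([0.818895], alarm module, and user-interface board): 1 − (1 − 0.818895)(1 − 0.786628)(1 − 0.733447) = 0.989700
Series ([0.976336] and [0.989700]): 0.976336 × 0.989700 = 0.9663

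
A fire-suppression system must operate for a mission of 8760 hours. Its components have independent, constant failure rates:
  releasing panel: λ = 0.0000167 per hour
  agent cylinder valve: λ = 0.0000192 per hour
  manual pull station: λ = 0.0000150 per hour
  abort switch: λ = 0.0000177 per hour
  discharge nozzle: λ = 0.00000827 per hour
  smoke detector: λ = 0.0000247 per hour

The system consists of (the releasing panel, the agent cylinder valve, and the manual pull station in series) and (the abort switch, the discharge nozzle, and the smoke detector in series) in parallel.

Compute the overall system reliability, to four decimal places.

R(releasing panel) = exp(−0.0000167 × 8760) = 0.863905
R(agent cylinder valve) = exp(−0.0000192 × 8760) = 0.845192
R(manual pull station) = exp(−0.0000150 × 8760) = 0.876867
R(abort switch) = exp(−0.0000177 × 8760) = 0.856371
R(discharge nozzle) = exp(−0.00000827 × 8760) = 0.930117
R(smoke detector) = exp(−0.0000247 × 8760) = 0.805436
Series (releasing panel, agent cylinder valve, and manual pull station): 0.863905 × 0.845192 × 0.876867 = 0.640258
Series (abort switch, discharge nozzle, and smoke detector): 0.856371 × 0.930117 × 0.805436 = 0.641550
Parallel ([0.640258] and [0.641550]): 1 − (1 − 0.640258)(1 − 0.641550) = 0.8711

0.8711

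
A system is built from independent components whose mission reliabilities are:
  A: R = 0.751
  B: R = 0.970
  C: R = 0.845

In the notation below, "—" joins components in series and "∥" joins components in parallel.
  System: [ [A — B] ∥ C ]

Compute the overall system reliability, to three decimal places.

Series (A and B): 0.75100 × 0.97000 = 0.72847
Parallel ([0.72847] and C): 1 − (1 − 0.72847)(1 − 0.84500) = 0.958

0.958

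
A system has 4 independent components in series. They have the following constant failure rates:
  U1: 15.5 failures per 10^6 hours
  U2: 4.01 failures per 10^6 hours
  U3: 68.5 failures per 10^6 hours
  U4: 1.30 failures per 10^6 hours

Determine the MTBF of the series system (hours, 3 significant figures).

11200

Series of exponential components: λ_sys = Σ λ_i
λ_sys = 0.0000155 + 0.00000401 + 0.0000685 + 0.00000130 = 8.9310e-05 /h
MTBF = 1 / λ_sys = 11200 h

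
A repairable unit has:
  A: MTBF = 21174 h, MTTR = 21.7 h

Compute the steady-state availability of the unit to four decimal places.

0.9990

A(A) = MTBF/(MTBF+MTTR) = 21174/(21174+21.7) = 0.9990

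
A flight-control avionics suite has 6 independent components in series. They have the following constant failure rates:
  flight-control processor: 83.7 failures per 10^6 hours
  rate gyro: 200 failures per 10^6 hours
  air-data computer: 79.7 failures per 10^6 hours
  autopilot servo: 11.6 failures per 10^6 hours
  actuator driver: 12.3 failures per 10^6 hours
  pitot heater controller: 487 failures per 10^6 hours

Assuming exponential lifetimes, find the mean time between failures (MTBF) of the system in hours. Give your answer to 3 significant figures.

1140

Series of exponential components: λ_sys = Σ λ_i
λ_sys = 0.0000837 + 0.000200 + 0.0000797 + 0.0000116 + 0.0000123 + 0.000487 = 8.7430e-04 /h
MTBF = 1 / λ_sys = 1140 h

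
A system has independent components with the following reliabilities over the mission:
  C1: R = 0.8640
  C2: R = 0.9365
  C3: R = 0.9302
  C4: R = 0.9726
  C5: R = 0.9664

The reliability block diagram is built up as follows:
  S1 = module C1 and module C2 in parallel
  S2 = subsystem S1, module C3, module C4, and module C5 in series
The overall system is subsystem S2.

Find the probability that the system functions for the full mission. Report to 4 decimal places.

0.8668

Parallel (C1 and C2): 1 − (1 − 0.864000)(1 − 0.936500) = 0.991364
Series ([0.991364], C3, C4, and C5): 0.991364 × 0.930200 × 0.972600 × 0.966400 = 0.8668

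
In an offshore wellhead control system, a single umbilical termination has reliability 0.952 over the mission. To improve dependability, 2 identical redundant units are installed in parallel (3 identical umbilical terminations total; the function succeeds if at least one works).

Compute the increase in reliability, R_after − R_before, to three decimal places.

0.048

R_before = 0.952
R_after = 1 − (1 − 0.952)^3 = 1.000
ΔR = 1.000 − 0.952 = 0.048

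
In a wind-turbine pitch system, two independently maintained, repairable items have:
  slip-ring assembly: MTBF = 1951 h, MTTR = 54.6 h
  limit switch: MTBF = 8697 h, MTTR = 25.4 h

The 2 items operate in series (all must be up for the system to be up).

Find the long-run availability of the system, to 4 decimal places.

0.9699

A(slip-ring assembly) = MTBF/(MTBF+MTTR) = 1951/(1951+54.6) = 0.972776
A(limit switch) = MTBF/(MTBF+MTTR) = 8697/(8697+25.4) = 0.997088
Series availability: 0.972776 × 0.997088 = 0.9699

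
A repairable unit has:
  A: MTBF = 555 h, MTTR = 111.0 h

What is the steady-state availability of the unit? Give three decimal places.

A(A) = MTBF/(MTBF+MTTR) = 555/(555+111.0) = 0.833

0.833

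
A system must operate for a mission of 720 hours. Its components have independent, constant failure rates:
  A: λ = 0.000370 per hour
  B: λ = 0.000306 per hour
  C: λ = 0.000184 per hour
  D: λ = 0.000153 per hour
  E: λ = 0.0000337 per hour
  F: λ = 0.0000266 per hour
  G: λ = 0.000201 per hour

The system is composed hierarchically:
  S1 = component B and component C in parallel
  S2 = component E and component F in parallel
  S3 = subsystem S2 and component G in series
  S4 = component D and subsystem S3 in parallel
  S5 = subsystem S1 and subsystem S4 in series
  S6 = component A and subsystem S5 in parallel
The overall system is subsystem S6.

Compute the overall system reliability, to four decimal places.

R(A) = exp(−0.000370 × 720) = 0.766133
R(B) = exp(−0.000306 × 720) = 0.802262
R(C) = exp(−0.000184 × 720) = 0.875920
R(D) = exp(−0.000153 × 720) = 0.895691
R(E) = exp(−0.0000337 × 720) = 0.976028
R(F) = exp(−0.0000266 × 720) = 0.981030
R(G) = exp(−0.000201 × 720) = 0.865265
Parallel (B and C): 1 − (1 − 0.802262)(1 − 0.875920) = 0.975465
Parallel (E and F): 1 − (1 − 0.976028)(1 − 0.981030) = 0.999545
Series ([0.999545] and G): 0.999545 × 0.865265 = 0.864871
Parallel (D and [0.864871]): 1 − (1 − 0.895691)(1 − 0.864871) = 0.985905
Series ([0.975465] and [0.985905]): 0.975465 × 0.985905 = 0.961716
Parallel (A and [0.961716]): 1 − (1 − 0.766133)(1 − 0.961716) = 0.9910

0.9910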